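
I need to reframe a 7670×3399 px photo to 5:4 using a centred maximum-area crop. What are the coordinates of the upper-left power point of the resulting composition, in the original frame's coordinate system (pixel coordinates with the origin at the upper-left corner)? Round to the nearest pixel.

7670/3399 > 5/4, so the 5:4 crop keeps the full height 3399 and trims width to 3399 × 5/4 = 4248.75 px.
Left offset = (7670 − 4248.75)/2 = 1710.62 px; top offset = 0.
Upper-left is one-third across and one-third down within the crop:
x = 1710.62 + 1 × 4248.75/3 ≈ 3127; y = 0.00 + 1 × 3399.00/3 ≈ 1133.

x = 3127 px, y = 1133 px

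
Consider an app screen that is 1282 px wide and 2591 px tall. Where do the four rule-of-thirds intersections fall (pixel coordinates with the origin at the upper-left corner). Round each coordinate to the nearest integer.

(427, 864), (855, 864), (427, 1727), (855, 1727)

One third of 1282 is 427.33; one third of 2591 is 863.67.
Vertical third lines at x = 427 and x = 855; horizontal third lines at y = 864 and y = 1727.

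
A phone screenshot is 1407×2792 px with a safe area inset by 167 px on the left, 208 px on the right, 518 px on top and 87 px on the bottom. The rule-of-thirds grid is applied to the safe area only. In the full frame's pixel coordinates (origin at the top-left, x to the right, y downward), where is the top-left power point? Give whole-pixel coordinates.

x = 511 px, y = 1247 px

Content width = 1407 − 167 − 208 = 1032 px; content height = 2792 − 518 − 87 = 2187 px.
Top-left is one-third across and one-third down within the safe area.
x = 167 + 1 × 1032/3 = 167 + 344.00 ≈ 511
y = 518 + 1 × 2187/3 = 518 + 729.00 ≈ 1247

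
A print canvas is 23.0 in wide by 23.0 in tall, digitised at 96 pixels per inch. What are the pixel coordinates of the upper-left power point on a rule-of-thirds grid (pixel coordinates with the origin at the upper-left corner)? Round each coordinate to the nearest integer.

In pixels the canvas is 23.0 × 96 = 2208 wide and 23.0 × 96 = 2208 tall.
The upper-left point is one-third across and one-third down:
x = 1 × 2208/3 ≈ 736; y = 1 × 2208/3 ≈ 736.

x = 736 px, y = 736 px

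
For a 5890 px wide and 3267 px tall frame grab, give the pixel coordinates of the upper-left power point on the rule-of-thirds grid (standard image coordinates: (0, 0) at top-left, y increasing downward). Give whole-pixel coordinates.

x = 1963 px, y = 1089 px

The upper-left point sits one-third of the way across and one-third of the way down.
x = 1 × 5890/3 ≈ 1963; y = 1 × 3267/3 ≈ 1089.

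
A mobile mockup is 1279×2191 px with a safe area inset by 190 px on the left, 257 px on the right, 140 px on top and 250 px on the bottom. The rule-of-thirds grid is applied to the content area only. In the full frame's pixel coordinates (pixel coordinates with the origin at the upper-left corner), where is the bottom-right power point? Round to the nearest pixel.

(745, 1341)

Content width = 1279 − 190 − 257 = 832 px; content height = 2191 − 140 − 250 = 1801 px.
Bottom-right is two-thirds across and two-thirds down within the content area.
x = 190 + 2 × 832/3 = 190 + 554.67 ≈ 745
y = 140 + 2 × 1801/3 = 140 + 1200.67 ≈ 1341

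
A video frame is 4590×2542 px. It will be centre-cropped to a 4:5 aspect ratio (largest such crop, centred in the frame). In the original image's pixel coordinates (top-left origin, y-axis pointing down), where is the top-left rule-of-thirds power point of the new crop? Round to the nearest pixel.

x = 1956 px, y = 847 px

4590/2542 > 4/5, so the 4:5 crop keeps the full height 2542 and trims width to 2542 × 4/5 = 2033.60 px.
Left offset = (4590 − 2033.60)/2 = 1278.20 px; top offset = 0.
Top-left is one-third across and one-third down within the crop:
x = 1278.20 + 1 × 2033.60/3 ≈ 1956; y = 0.00 + 1 × 2542.00/3 ≈ 847.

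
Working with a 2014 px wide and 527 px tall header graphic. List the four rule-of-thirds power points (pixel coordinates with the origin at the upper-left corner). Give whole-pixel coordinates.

One third of 2014 is 671.33; one third of 527 is 175.67.
Vertical third lines at x = 671 and x = 1343; horizontal third lines at y = 176 and y = 351.

(671, 176), (1343, 176), (671, 351), (1343, 351)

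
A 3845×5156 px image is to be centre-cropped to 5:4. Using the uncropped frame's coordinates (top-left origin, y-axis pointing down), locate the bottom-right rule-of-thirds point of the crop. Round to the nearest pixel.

3845/5156 < 5/4, so the 5:4 crop keeps the full width 3845 and trims height to 3845 × 4/5 = 3076.00 px.
Top offset = (5156 − 3076.00)/2 = 1040.00 px; left offset = 0.
Bottom-right is two-thirds across and two-thirds down within the crop:
x = 0.00 + 2 × 3845.00/3 ≈ 2563; y = 1040.00 + 2 × 3076.00/3 ≈ 3091.

x = 2563 px, y = 3091 px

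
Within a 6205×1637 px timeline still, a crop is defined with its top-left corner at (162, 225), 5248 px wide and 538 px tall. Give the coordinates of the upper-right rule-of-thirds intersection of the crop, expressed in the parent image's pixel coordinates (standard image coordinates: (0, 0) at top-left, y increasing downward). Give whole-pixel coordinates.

One third of the crop width 5248 is 1749.33 px.
One third of the crop height 538 is 179.33 px.
The upper-right point is two-thirds across and one-third down within the crop:
x = 162 + 2 × 1749.33 ≈ 3661; y = 225 + 1 × 179.33 ≈ 404.

x = 3661 px, y = 404 px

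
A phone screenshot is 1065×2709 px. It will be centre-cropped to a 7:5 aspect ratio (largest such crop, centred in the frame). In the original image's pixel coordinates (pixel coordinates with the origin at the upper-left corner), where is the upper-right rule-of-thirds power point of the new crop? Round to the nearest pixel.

1065/2709 < 7/5, so the 7:5 crop keeps the full width 1065 and trims height to 1065 × 5/7 = 760.71 px.
Top offset = (2709 − 760.71)/2 = 974.14 px; left offset = 0.
Upper-right is two-thirds across and one-third down within the crop:
x = 0.00 + 2 × 1065.00/3 ≈ 710; y = 974.14 + 1 × 760.71/3 ≈ 1228.

(710, 1228)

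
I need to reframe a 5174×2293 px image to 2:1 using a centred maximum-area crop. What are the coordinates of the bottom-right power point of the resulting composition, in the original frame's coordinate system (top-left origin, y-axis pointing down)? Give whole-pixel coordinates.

(3351, 1529)

5174/2293 > 2/1, so the 2:1 crop keeps the full height 2293 and trims width to 2293 × 2/1 = 4586.00 px.
Left offset = (5174 − 4586.00)/2 = 294.00 px; top offset = 0.
Bottom-right is two-thirds across and two-thirds down within the crop:
x = 294.00 + 2 × 4586.00/3 ≈ 3351; y = 0.00 + 2 × 2293.00/3 ≈ 1529.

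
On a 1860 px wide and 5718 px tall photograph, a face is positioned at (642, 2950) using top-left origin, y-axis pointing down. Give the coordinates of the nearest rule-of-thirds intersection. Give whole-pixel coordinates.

Third lines: x ∈ {620, 1240}, y ∈ {1906, 3812}.
642 is closer to x = 620; 2950 is closer to y = 3812.
So the nearest intersection is the lower-left power point.

(620, 3812)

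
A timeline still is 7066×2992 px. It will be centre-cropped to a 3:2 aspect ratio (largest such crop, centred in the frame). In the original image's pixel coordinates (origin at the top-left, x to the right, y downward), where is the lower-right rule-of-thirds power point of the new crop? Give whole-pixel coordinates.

(4281, 1995)

7066/2992 > 3/2, so the 3:2 crop keeps the full height 2992 and trims width to 2992 × 3/2 = 4488.00 px.
Left offset = (7066 − 4488.00)/2 = 1289.00 px; top offset = 0.
Lower-right is two-thirds across and two-thirds down within the crop:
x = 1289.00 + 2 × 4488.00/3 ≈ 4281; y = 0.00 + 2 × 2992.00/3 ≈ 1995.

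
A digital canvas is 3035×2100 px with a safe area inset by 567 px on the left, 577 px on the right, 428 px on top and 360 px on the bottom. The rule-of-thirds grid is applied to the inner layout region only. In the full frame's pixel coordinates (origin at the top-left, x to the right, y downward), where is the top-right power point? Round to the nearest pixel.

Content width = 3035 − 567 − 577 = 1891 px; content height = 2100 − 428 − 360 = 1312 px.
Top-right is two-thirds across and one-third down within the inner layout region.
x = 567 + 2 × 1891/3 = 567 + 1260.67 ≈ 1828
y = 428 + 1 × 1312/3 = 428 + 437.33 ≈ 865

(1828, 865)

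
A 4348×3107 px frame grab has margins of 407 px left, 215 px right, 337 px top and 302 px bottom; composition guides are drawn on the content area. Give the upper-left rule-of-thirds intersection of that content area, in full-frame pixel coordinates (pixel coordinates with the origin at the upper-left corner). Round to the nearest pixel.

Content width = 4348 − 407 − 215 = 3726 px; content height = 3107 − 337 − 302 = 2468 px.
Upper-left is one-third across and one-third down within the content area.
x = 407 + 1 × 3726/3 = 407 + 1242.00 ≈ 1649
y = 337 + 1 × 2468/3 = 337 + 822.67 ≈ 1160

(1649, 1160)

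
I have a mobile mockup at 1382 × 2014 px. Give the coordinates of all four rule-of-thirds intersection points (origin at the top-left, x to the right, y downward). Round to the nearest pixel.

(461, 671), (921, 671), (461, 1343), (921, 1343)

One third of 1382 is 460.67; one third of 2014 is 671.33.
Vertical third lines at x = 461 and x = 921; horizontal third lines at y = 671 and y = 1343.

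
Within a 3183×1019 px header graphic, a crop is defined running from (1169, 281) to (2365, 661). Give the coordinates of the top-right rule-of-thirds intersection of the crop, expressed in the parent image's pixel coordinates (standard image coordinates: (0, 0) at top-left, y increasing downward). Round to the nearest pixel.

x = 1966 px, y = 408 px

Crop width = 2365 − 1169 = 1196 px; one third is 398.67 px.
Crop height = 661 − 281 = 380 px; one third is 126.67 px.
The top-right point is two-thirds across and one-third down within the crop:
x = 1169 + 2 × 398.67 ≈ 1966; y = 281 + 1 × 126.67 ≈ 408.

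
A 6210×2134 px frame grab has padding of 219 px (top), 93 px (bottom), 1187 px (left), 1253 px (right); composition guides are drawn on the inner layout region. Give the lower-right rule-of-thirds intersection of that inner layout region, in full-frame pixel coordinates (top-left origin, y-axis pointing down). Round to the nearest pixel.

Content width = 6210 − 1187 − 1253 = 3770 px; content height = 2134 − 219 − 93 = 1822 px.
Lower-right is two-thirds across and two-thirds down within the inner layout region.
x = 1187 + 2 × 3770/3 = 1187 + 2513.33 ≈ 3700
y = 219 + 2 × 1822/3 = 219 + 1214.67 ≈ 1434

(3700, 1434)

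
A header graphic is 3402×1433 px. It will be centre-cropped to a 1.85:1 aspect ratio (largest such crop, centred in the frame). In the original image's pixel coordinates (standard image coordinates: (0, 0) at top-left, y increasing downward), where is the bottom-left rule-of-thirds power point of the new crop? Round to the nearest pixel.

(1259, 955)

3402/1433 > 1.85/1, so the 1.85:1 crop keeps the full height 1433 and trims width to 1433 × 1.85/1 = 2651.05 px.
Left offset = (3402 − 2651.05)/2 = 375.47 px; top offset = 0.
Bottom-left is one-third across and two-thirds down within the crop:
x = 375.47 + 1 × 2651.05/3 ≈ 1259; y = 0.00 + 2 × 1433.00/3 ≈ 955.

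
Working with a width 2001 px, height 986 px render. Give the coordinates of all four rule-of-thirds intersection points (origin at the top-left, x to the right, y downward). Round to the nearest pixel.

One third of 2001 is 667; one third of 986 is 328.67.
Vertical third lines at x = 667 and x = 1334; horizontal third lines at y = 329 and y = 657.

(667, 329), (1334, 329), (667, 657), (1334, 657)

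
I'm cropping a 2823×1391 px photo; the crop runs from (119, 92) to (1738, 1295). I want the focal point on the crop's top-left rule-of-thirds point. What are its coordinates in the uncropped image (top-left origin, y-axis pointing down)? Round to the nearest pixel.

Crop width = 1738 − 119 = 1619 px; one third is 539.67 px.
Crop height = 1295 − 92 = 1203 px; one third is 401.00 px.
The top-left point is one-third across and one-third down within the crop:
x = 119 + 1 × 539.67 ≈ 659; y = 92 + 1 × 401.00 ≈ 493.

(659, 493)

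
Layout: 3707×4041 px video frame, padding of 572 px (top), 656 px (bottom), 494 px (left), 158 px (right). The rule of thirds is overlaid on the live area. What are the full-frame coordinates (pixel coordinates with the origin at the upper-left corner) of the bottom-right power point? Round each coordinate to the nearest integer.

Content width = 3707 − 494 − 158 = 3055 px; content height = 4041 − 572 − 656 = 2813 px.
Bottom-right is two-thirds across and two-thirds down within the live area.
x = 494 + 2 × 3055/3 = 494 + 2036.67 ≈ 2531
y = 572 + 2 × 2813/3 = 572 + 1875.33 ≈ 2447

(2531, 2447)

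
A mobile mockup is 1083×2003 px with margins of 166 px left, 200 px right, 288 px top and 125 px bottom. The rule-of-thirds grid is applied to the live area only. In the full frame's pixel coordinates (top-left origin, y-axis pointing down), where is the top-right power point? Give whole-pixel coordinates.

(644, 818)

Content width = 1083 − 166 − 200 = 717 px; content height = 2003 − 288 − 125 = 1590 px.
Top-right is two-thirds across and one-third down within the live area.
x = 166 + 2 × 717/3 = 166 + 478.00 ≈ 644
y = 288 + 1 × 1590/3 = 288 + 530.00 ≈ 818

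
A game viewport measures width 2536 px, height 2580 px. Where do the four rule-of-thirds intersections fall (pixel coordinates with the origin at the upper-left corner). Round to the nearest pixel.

(845, 860), (1691, 860), (845, 1720), (1691, 1720)

One third of 2536 is 845.33; one third of 2580 is 860.
Vertical third lines at x = 845 and x = 1691; horizontal third lines at y = 860 and y = 1720.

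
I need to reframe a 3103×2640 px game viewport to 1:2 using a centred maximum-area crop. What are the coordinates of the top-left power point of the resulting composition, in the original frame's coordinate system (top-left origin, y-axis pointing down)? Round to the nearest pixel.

3103/2640 > 1/2, so the 1:2 crop keeps the full height 2640 and trims width to 2640 × 1/2 = 1320.00 px.
Left offset = (3103 − 1320.00)/2 = 891.50 px; top offset = 0.
Top-left is one-third across and one-third down within the crop:
x = 891.50 + 1 × 1320.00/3 ≈ 1332; y = 0.00 + 1 × 2640.00/3 ≈ 880.

(1332, 880)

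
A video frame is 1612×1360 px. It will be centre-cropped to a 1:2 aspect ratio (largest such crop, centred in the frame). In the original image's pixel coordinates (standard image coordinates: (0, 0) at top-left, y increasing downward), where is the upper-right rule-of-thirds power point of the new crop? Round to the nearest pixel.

x = 919 px, y = 453 px

1612/1360 > 1/2, so the 1:2 crop keeps the full height 1360 and trims width to 1360 × 1/2 = 680.00 px.
Left offset = (1612 − 680.00)/2 = 466.00 px; top offset = 0.
Upper-right is two-thirds across and one-third down within the crop:
x = 466.00 + 2 × 680.00/3 ≈ 919; y = 0.00 + 1 × 1360.00/3 ≈ 453.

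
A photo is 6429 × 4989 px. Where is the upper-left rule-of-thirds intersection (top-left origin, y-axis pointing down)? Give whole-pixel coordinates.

The upper-left point sits one-third of the way across and one-third of the way down.
x = 1 × 6429/3 ≈ 2143; y = 1 × 4989/3 ≈ 1663.

(2143, 1663)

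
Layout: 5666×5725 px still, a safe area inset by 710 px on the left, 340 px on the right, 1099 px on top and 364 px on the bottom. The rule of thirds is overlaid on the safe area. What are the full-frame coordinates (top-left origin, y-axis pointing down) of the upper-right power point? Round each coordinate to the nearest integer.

(3787, 2520)

Content width = 5666 − 710 − 340 = 4616 px; content height = 5725 − 1099 − 364 = 4262 px.
Upper-right is two-thirds across and one-third down within the safe area.
x = 710 + 2 × 4616/3 = 710 + 3077.33 ≈ 3787
y = 1099 + 1 × 4262/3 = 1099 + 1420.67 ≈ 2520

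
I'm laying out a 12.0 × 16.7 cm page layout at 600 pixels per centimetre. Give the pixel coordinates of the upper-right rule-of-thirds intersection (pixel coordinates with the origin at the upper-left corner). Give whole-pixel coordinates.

In pixels the canvas is 12.0 × 600 = 7200 wide and 16.7 × 600 = 10020 tall.
The upper-right point is two-thirds across and one-third down:
x = 2 × 7200/3 ≈ 4800; y = 1 × 10020/3 ≈ 3340.

(4800, 3340)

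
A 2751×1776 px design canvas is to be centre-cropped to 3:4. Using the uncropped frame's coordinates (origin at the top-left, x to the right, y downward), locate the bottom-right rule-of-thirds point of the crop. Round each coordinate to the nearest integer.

x = 1598 px, y = 1184 px

2751/1776 > 3/4, so the 3:4 crop keeps the full height 1776 and trims width to 1776 × 3/4 = 1332.00 px.
Left offset = (2751 − 1332.00)/2 = 709.50 px; top offset = 0.
Bottom-right is two-thirds across and two-thirds down within the crop:
x = 709.50 + 2 × 1332.00/3 ≈ 1598; y = 0.00 + 2 × 1776.00/3 ≈ 1184.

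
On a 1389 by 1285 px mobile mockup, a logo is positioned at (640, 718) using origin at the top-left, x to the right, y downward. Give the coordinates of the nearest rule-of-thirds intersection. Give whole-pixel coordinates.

Third lines: x ∈ {463, 926}, y ∈ {428, 857}.
640 is closer to x = 463; 718 is closer to y = 857.
So the nearest intersection is the lower-left power point.

x = 463 px, y = 857 px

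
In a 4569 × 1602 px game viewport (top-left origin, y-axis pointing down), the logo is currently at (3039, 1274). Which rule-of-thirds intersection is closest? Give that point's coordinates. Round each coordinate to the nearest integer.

Third lines: x ∈ {1523, 3046}, y ∈ {534, 1068}.
3039 is closer to x = 3046; 1274 is closer to y = 1068.
So the nearest intersection is the lower-right power point.

(3046, 1068)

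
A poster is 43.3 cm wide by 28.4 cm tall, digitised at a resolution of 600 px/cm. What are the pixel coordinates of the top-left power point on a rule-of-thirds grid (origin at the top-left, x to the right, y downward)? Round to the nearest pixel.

In pixels the canvas is 43.3 × 600 = 25980 wide and 28.4 × 600 = 17040 tall.
The top-left point is one-third across and one-third down:
x = 1 × 25980/3 ≈ 8660; y = 1 × 17040/3 ≈ 5680.

(8660, 5680)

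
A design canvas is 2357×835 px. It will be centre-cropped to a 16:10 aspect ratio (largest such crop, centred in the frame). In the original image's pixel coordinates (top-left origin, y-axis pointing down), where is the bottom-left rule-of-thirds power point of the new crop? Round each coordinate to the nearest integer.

2357/835 > 16/10, so the 16:10 crop keeps the full height 835 and trims width to 835 × 16/10 = 1336.00 px.
Left offset = (2357 − 1336.00)/2 = 510.50 px; top offset = 0.
Bottom-left is one-third across and two-thirds down within the crop:
x = 510.50 + 1 × 1336.00/3 ≈ 956; y = 0.00 + 2 × 835.00/3 ≈ 557.

(956, 557)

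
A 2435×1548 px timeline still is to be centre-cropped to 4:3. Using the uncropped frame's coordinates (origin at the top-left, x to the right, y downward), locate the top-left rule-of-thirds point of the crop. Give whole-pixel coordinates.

2435/1548 > 4/3, so the 4:3 crop keeps the full height 1548 and trims width to 1548 × 4/3 = 2064.00 px.
Left offset = (2435 − 2064.00)/2 = 185.50 px; top offset = 0.
Top-left is one-third across and one-third down within the crop:
x = 185.50 + 1 × 2064.00/3 ≈ 874; y = 0.00 + 1 × 1548.00/3 ≈ 516.

x = 874 px, y = 516 px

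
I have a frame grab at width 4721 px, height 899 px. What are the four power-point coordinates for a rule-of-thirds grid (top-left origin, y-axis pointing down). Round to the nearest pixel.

One third of 4721 is 1573.67; one third of 899 is 299.67.
Vertical third lines at x = 1574 and x = 3147; horizontal third lines at y = 300 and y = 599.

(1574, 300), (3147, 300), (1574, 599), (3147, 599)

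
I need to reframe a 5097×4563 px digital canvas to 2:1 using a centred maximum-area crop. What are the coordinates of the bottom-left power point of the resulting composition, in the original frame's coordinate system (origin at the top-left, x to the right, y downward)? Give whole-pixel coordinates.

5097/4563 < 2/1, so the 2:1 crop keeps the full width 5097 and trims height to 5097 × 1/2 = 2548.50 px.
Top offset = (4563 − 2548.50)/2 = 1007.25 px; left offset = 0.
Bottom-left is one-third across and two-thirds down within the crop:
x = 0.00 + 1 × 5097.00/3 ≈ 1699; y = 1007.25 + 2 × 2548.50/3 ≈ 2706.

(1699, 2706)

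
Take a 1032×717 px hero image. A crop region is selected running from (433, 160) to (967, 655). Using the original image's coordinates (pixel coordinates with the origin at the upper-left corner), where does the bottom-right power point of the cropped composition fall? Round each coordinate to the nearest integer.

Crop width = 967 − 433 = 534 px; one third is 178.00 px.
Crop height = 655 − 160 = 495 px; one third is 165.00 px.
The bottom-right point is two-thirds across and two-thirds down within the crop:
x = 433 + 2 × 178.00 ≈ 789; y = 160 + 2 × 165.00 ≈ 490.

(789, 490)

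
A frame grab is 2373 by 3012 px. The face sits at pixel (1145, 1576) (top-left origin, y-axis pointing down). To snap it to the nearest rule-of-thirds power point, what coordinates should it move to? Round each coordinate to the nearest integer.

x = 791 px, y = 2008 px

Third lines: x ∈ {791, 1582}, y ∈ {1004, 2008}.
1145 is closer to x = 791; 1576 is closer to y = 2008.
So the nearest intersection is the lower-left power point.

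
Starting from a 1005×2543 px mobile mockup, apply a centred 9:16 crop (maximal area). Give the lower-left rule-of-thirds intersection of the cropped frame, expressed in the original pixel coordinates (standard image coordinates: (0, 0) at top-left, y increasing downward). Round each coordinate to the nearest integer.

1005/2543 < 9/16, so the 9:16 crop keeps the full width 1005 and trims height to 1005 × 16/9 = 1786.67 px.
Top offset = (2543 − 1786.67)/2 = 378.17 px; left offset = 0.
Lower-left is one-third across and two-thirds down within the crop:
x = 0.00 + 1 × 1005.00/3 ≈ 335; y = 378.17 + 2 × 1786.67/3 ≈ 1569.

x = 335 px, y = 1569 px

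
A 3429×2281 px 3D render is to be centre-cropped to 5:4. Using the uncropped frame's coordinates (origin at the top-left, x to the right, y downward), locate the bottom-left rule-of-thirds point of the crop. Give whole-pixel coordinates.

3429/2281 > 5/4, so the 5:4 crop keeps the full height 2281 and trims width to 2281 × 5/4 = 2851.25 px.
Left offset = (3429 − 2851.25)/2 = 288.88 px; top offset = 0.
Bottom-left is one-third across and two-thirds down within the crop:
x = 288.88 + 1 × 2851.25/3 ≈ 1239; y = 0.00 + 2 × 2281.00/3 ≈ 1521.

(1239, 1521)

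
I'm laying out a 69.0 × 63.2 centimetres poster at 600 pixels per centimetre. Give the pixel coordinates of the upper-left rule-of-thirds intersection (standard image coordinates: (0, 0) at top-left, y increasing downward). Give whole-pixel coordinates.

(13800, 12640)

In pixels the canvas is 69.0 × 600 = 41400 wide and 63.2 × 600 = 37920 tall.
The upper-left point is one-third across and one-third down:
x = 1 × 41400/3 ≈ 13800; y = 1 × 37920/3 ≈ 12640.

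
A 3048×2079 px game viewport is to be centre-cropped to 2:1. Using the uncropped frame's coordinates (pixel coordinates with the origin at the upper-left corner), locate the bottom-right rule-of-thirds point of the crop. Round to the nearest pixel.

(2032, 1294)

3048/2079 < 2/1, so the 2:1 crop keeps the full width 3048 and trims height to 3048 × 1/2 = 1524.00 px.
Top offset = (2079 − 1524.00)/2 = 277.50 px; left offset = 0.
Bottom-right is two-thirds across and two-thirds down within the crop:
x = 0.00 + 2 × 3048.00/3 ≈ 2032; y = 277.50 + 2 × 1524.00/3 ≈ 1294.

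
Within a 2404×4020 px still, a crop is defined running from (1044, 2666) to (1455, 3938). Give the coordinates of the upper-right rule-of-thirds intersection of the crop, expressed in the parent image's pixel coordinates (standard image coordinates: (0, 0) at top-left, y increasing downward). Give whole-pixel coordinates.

Crop width = 1455 − 1044 = 411 px; one third is 137.00 px.
Crop height = 3938 − 2666 = 1272 px; one third is 424.00 px.
The upper-right point is two-thirds across and one-third down within the crop:
x = 1044 + 2 × 137.00 ≈ 1318; y = 2666 + 1 × 424.00 ≈ 3090.

(1318, 3090)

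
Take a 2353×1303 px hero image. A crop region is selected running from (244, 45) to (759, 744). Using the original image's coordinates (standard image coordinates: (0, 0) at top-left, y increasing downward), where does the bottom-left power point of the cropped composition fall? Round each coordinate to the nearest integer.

(416, 511)

Crop width = 759 − 244 = 515 px; one third is 171.67 px.
Crop height = 744 − 45 = 699 px; one third is 233.00 px.
The bottom-left point is one-third across and two-thirds down within the crop:
x = 244 + 1 × 171.67 ≈ 416; y = 45 + 2 × 233.00 ≈ 511.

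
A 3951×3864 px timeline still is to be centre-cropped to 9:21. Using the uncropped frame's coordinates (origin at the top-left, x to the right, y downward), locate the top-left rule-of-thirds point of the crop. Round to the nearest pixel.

x = 1700 px, y = 1288 px

3951/3864 > 9/21, so the 9:21 crop keeps the full height 3864 and trims width to 3864 × 9/21 = 1656.00 px.
Left offset = (3951 − 1656.00)/2 = 1147.50 px; top offset = 0.
Top-left is one-third across and one-third down within the crop:
x = 1147.50 + 1 × 1656.00/3 ≈ 1700; y = 0.00 + 1 × 3864.00/3 ≈ 1288.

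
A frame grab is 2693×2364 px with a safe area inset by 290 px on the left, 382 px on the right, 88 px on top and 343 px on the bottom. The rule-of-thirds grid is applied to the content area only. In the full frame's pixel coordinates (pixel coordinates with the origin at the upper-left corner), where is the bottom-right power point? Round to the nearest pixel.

Content width = 2693 − 290 − 382 = 2021 px; content height = 2364 − 88 − 343 = 1933 px.
Bottom-right is two-thirds across and two-thirds down within the content area.
x = 290 + 2 × 2021/3 = 290 + 1347.33 ≈ 1637
y = 88 + 2 × 1933/3 = 88 + 1288.67 ≈ 1377

(1637, 1377)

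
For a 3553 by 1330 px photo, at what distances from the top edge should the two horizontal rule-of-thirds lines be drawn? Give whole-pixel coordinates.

443 px and 887 px

1330 / 3 = 443.33, so the horizontal lines sit at one and two thirds of 1330.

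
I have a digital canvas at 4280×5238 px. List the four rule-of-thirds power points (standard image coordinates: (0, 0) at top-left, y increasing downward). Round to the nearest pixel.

(1427, 1746), (2853, 1746), (1427, 3492), (2853, 3492)

One third of 4280 is 1426.67; one third of 5238 is 1746.
Vertical third lines at x = 1427 and x = 2853; horizontal third lines at y = 1746 and y = 3492.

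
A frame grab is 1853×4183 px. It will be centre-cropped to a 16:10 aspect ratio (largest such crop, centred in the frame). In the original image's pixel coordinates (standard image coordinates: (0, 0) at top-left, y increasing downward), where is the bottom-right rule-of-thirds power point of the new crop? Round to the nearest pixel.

x = 1235 px, y = 2285 px

1853/4183 < 16/10, so the 16:10 crop keeps the full width 1853 and trims height to 1853 × 10/16 = 1158.12 px.
Top offset = (4183 − 1158.12)/2 = 1512.44 px; left offset = 0.
Bottom-right is two-thirds across and two-thirds down within the crop:
x = 0.00 + 2 × 1853.00/3 ≈ 1235; y = 1512.44 + 2 × 1158.12/3 ≈ 2285.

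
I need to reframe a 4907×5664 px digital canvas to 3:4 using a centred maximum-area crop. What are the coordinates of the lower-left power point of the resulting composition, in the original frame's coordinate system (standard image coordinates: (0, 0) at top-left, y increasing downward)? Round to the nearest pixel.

x = 1746 px, y = 3776 px

4907/5664 > 3/4, so the 3:4 crop keeps the full height 5664 and trims width to 5664 × 3/4 = 4248.00 px.
Left offset = (4907 − 4248.00)/2 = 329.50 px; top offset = 0.
Lower-left is one-third across and two-thirds down within the crop:
x = 329.50 + 1 × 4248.00/3 ≈ 1746; y = 0.00 + 2 × 5664.00/3 ≈ 3776.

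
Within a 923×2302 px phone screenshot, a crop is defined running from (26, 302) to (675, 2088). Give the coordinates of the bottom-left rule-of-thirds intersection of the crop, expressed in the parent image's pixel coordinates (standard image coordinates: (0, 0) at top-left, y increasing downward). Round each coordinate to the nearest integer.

(242, 1493)

Crop width = 675 − 26 = 649 px; one third is 216.33 px.
Crop height = 2088 − 302 = 1786 px; one third is 595.33 px.
The bottom-left point is one-third across and two-thirds down within the crop:
x = 26 + 1 × 216.33 ≈ 242; y = 302 + 2 × 595.33 ≈ 1493.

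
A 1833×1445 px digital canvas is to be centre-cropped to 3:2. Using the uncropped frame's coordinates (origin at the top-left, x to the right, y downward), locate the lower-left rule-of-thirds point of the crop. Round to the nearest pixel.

x = 611 px, y = 926 px

1833/1445 < 3/2, so the 3:2 crop keeps the full width 1833 and trims height to 1833 × 2/3 = 1222.00 px.
Top offset = (1445 − 1222.00)/2 = 111.50 px; left offset = 0.
Lower-left is one-third across and two-thirds down within the crop:
x = 0.00 + 1 × 1833.00/3 ≈ 611; y = 111.50 + 2 × 1222.00/3 ≈ 926.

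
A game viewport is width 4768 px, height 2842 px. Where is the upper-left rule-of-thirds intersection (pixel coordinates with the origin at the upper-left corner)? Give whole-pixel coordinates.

The upper-left point sits one-third of the way across and one-third of the way down.
x = 1 × 4768/3 ≈ 1589; y = 1 × 2842/3 ≈ 947.

(1589, 947)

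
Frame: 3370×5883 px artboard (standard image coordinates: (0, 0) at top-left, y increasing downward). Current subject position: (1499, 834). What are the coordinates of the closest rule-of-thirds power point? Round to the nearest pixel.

(1123, 1961)

Third lines: x ∈ {1123, 2247}, y ∈ {1961, 3922}.
1499 is closer to x = 1123; 834 is closer to y = 1961.
So the nearest intersection is the upper-left power point.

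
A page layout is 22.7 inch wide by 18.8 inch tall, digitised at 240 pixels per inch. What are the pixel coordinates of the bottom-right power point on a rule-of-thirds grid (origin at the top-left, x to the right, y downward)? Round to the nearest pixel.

(3632, 3008)

In pixels the canvas is 22.7 × 240 = 5448 wide and 18.8 × 240 = 4512 tall.
The bottom-right point is two-thirds across and two-thirds down:
x = 2 × 5448/3 ≈ 3632; y = 2 × 4512/3 ≈ 3008.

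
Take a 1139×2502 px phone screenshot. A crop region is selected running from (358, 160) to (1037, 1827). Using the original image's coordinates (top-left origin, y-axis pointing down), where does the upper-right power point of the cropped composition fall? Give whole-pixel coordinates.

x = 811 px, y = 716 px

Crop width = 1037 − 358 = 679 px; one third is 226.33 px.
Crop height = 1827 − 160 = 1667 px; one third is 555.67 px.
The upper-right point is two-thirds across and one-third down within the crop:
x = 358 + 2 × 226.33 ≈ 811; y = 160 + 1 × 555.67 ≈ 716.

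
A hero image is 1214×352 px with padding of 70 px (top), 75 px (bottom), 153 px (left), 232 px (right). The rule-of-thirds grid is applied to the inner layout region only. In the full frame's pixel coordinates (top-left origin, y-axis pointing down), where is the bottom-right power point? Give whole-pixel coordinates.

Content width = 1214 − 153 − 232 = 829 px; content height = 352 − 70 − 75 = 207 px.
Bottom-right is two-thirds across and two-thirds down within the inner layout region.
x = 153 + 2 × 829/3 = 153 + 552.67 ≈ 706
y = 70 + 2 × 207/3 = 70 + 138.00 ≈ 208

(706, 208)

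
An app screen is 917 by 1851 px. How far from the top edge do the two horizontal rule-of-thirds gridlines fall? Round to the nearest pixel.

617 px and 1234 px

1851 / 3 = 617, so the horizontal lines sit at one and two thirds of 1851.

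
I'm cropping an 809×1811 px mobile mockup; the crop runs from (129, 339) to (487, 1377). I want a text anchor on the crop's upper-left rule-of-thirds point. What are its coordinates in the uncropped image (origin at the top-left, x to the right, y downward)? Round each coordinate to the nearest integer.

x = 248 px, y = 685 px

Crop width = 487 − 129 = 358 px; one third is 119.33 px.
Crop height = 1377 − 339 = 1038 px; one third is 346.00 px.
The upper-left point is one-third across and one-third down within the crop:
x = 129 + 1 × 119.33 ≈ 248; y = 339 + 1 × 346.00 ≈ 685.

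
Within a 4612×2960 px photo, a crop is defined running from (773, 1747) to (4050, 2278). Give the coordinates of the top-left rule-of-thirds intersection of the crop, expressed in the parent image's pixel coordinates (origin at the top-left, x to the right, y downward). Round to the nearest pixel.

(1865, 1924)

Crop width = 4050 − 773 = 3277 px; one third is 1092.33 px.
Crop height = 2278 − 1747 = 531 px; one third is 177.00 px.
The top-left point is one-third across and one-third down within the crop:
x = 773 + 1 × 1092.33 ≈ 1865; y = 1747 + 1 × 177.00 ≈ 1924.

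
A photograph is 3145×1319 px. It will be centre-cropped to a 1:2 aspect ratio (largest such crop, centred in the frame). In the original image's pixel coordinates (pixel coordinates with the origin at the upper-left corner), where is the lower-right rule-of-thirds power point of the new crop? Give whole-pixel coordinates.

x = 1682 px, y = 879 px

3145/1319 > 1/2, so the 1:2 crop keeps the full height 1319 and trims width to 1319 × 1/2 = 659.50 px.
Left offset = (3145 − 659.50)/2 = 1242.75 px; top offset = 0.
Lower-right is two-thirds across and two-thirds down within the crop:
x = 1242.75 + 2 × 659.50/3 ≈ 1682; y = 0.00 + 2 × 1319.00/3 ≈ 879.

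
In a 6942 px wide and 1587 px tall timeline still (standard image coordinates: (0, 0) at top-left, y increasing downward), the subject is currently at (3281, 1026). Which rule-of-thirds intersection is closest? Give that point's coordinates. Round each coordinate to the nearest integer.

Third lines: x ∈ {2314, 4628}, y ∈ {529, 1058}.
3281 is closer to x = 2314; 1026 is closer to y = 1058.
So the nearest intersection is the lower-left power point.

(2314, 1058)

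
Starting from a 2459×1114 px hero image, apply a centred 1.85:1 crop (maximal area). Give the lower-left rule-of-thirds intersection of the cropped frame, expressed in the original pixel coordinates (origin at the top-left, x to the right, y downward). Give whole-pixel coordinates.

2459/1114 > 1.85/1, so the 1.85:1 crop keeps the full height 1114 and trims width to 1114 × 1.85/1 = 2060.90 px.
Left offset = (2459 − 2060.90)/2 = 199.05 px; top offset = 0.
Lower-left is one-third across and two-thirds down within the crop:
x = 199.05 + 1 × 2060.90/3 ≈ 886; y = 0.00 + 2 × 1114.00/3 ≈ 743.

(886, 743)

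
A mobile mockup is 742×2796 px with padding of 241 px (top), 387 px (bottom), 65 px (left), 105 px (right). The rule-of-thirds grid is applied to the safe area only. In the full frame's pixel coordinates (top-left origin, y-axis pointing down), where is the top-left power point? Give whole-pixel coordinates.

x = 256 px, y = 964 px

Content width = 742 − 65 − 105 = 572 px; content height = 2796 − 241 − 387 = 2168 px.
Top-left is one-third across and one-third down within the safe area.
x = 65 + 1 × 572/3 = 65 + 190.67 ≈ 256
y = 241 + 1 × 2168/3 = 241 + 722.67 ≈ 964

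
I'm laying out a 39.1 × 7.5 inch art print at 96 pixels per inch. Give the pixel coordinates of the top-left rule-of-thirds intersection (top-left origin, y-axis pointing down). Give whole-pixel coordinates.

In pixels the canvas is 39.1 × 96 = 3753.6 wide and 7.5 × 96 = 720 tall.
The top-left point is one-third across and one-third down:
x = 1 × 3753.6/3 ≈ 1251; y = 1 × 720/3 ≈ 240.

(1251, 240)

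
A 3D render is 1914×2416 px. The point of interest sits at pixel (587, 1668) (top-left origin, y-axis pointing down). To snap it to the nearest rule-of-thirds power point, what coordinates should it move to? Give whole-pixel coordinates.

Third lines: x ∈ {638, 1276}, y ∈ {805, 1611}.
587 is closer to x = 638; 1668 is closer to y = 1611.
So the nearest intersection is the lower-left power point.

(638, 1611)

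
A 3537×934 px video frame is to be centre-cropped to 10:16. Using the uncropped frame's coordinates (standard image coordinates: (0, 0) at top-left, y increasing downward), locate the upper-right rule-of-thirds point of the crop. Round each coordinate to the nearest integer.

x = 1866 px, y = 311 px

3537/934 > 10/16, so the 10:16 crop keeps the full height 934 and trims width to 934 × 10/16 = 583.75 px.
Left offset = (3537 − 583.75)/2 = 1476.62 px; top offset = 0.
Upper-right is two-thirds across and one-third down within the crop:
x = 1476.62 + 2 × 583.75/3 ≈ 1866; y = 0.00 + 1 × 934.00/3 ≈ 311.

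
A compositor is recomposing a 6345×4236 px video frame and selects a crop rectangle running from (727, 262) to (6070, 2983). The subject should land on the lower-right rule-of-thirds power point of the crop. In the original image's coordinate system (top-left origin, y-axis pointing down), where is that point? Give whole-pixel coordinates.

(4289, 2076)

Crop width = 6070 − 727 = 5343 px; one third is 1781.00 px.
Crop height = 2983 − 262 = 2721 px; one third is 907.00 px.
The lower-right point is two-thirds across and two-thirds down within the crop:
x = 727 + 2 × 1781.00 ≈ 4289; y = 262 + 2 × 907.00 ≈ 2076.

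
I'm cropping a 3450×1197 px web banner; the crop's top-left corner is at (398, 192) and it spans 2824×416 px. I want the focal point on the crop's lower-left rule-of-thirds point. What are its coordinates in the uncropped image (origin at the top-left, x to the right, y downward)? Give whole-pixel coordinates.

x = 1339 px, y = 469 px

One third of the crop width 2824 is 941.33 px.
One third of the crop height 416 is 138.67 px.
The lower-left point is one-third across and two-thirds down within the crop:
x = 398 + 1 × 941.33 ≈ 1339; y = 192 + 2 × 138.67 ≈ 469.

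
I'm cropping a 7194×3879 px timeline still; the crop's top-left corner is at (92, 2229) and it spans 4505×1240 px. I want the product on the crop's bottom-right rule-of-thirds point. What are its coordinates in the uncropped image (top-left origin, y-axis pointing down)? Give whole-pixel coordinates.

One third of the crop width 4505 is 1501.67 px.
One third of the crop height 1240 is 413.33 px.
The bottom-right point is two-thirds across and two-thirds down within the crop:
x = 92 + 2 × 1501.67 ≈ 3095; y = 2229 + 2 × 413.33 ≈ 3056.

(3095, 3056)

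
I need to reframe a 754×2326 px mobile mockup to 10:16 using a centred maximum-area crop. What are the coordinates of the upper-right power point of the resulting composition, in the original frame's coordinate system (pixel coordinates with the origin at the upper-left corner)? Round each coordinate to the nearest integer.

(503, 962)

754/2326 < 10/16, so the 10:16 crop keeps the full width 754 and trims height to 754 × 16/10 = 1206.40 px.
Top offset = (2326 − 1206.40)/2 = 559.80 px; left offset = 0.
Upper-right is two-thirds across and one-third down within the crop:
x = 0.00 + 2 × 754.00/3 ≈ 503; y = 559.80 + 1 × 1206.40/3 ≈ 962.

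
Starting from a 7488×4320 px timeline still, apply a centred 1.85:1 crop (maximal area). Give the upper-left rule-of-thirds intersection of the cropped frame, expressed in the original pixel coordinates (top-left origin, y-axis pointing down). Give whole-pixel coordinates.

7488/4320 < 1.85/1, so the 1.85:1 crop keeps the full width 7488 and trims height to 7488 × 1/1.85 = 4047.57 px.
Top offset = (4320 − 4047.57)/2 = 136.22 px; left offset = 0.
Upper-left is one-third across and one-third down within the crop:
x = 0.00 + 1 × 7488.00/3 ≈ 2496; y = 136.22 + 1 × 4047.57/3 ≈ 1485.

x = 2496 px, y = 1485 px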